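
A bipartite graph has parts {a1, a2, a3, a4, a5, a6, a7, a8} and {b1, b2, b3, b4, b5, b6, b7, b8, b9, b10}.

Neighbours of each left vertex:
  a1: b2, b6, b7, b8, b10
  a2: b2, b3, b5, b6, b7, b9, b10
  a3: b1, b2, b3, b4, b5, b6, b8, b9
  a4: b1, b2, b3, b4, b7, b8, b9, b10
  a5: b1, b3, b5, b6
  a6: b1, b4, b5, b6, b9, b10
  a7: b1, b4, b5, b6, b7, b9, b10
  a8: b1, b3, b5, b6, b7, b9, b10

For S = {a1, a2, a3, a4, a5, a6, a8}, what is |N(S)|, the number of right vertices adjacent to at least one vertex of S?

10

The union of neighbours of {a1, a2, a3, a4, a5, a6, a8} is {b1, b2, b3, b4, b5, b6, b7, b8, b9, b10}, which has 10 elements.
Since |N(S)| = 10 ≥ |S| = 7, Hall's condition holds for this subset.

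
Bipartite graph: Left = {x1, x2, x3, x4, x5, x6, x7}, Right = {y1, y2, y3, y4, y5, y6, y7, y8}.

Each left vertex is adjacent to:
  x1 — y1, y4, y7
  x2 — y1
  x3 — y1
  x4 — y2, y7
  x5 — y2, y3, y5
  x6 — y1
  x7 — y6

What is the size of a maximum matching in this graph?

5

One maximum matching: x1-y4, x2-y1, x4-y7, x5-y3, x7-y6.
The set {x2, x3, x6} has only 1 neighbour ({y1}), so by Hall's theorem at most 5 of the 7 left vertices can be matched.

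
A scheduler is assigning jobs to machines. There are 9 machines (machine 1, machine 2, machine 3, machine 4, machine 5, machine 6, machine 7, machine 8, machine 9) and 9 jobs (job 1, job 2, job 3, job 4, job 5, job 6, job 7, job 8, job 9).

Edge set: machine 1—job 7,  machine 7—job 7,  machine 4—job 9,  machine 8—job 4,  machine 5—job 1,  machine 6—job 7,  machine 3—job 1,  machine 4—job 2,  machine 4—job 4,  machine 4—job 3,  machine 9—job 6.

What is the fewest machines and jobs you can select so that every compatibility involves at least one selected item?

5

The 5 edges machine 1–job 7, machine 3–job 1, machine 4–job 9, machine 8–job 4, machine 9–job 6 form a matching, so any vertex cover needs at least 5 vertices (one per matched edge).
Conversely {machine 4, machine 8, machine 9, job 1, job 7} meets every edge and has exactly 5 vertices, so 5 is optimal.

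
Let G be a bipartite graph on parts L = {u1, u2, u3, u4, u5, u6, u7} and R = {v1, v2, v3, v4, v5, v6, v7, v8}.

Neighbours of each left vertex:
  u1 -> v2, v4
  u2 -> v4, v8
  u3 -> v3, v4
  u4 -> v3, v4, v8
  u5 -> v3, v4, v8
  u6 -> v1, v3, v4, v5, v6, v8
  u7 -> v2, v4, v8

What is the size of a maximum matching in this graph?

For example, pair u1→v2, u2→v8, u3→v3, u4→v4, u6→v6.
The set {u1, u2, u3, u4, u5, u7} has only 4 neighbours ({v2, v3, v4, v8}), so by Hall's theorem at most 5 of the 7 left vertices can be matched.

5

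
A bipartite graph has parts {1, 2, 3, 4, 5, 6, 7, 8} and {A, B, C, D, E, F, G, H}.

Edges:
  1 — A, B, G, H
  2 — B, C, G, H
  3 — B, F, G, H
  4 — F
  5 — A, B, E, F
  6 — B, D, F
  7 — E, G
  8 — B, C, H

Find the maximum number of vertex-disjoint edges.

One maximum matching: 1–A, 2–C, 3–H, 4–F, 5–E, 6–D, 7–G, 8–B.
This saturates every left vertex, so 8 is the maximum.

8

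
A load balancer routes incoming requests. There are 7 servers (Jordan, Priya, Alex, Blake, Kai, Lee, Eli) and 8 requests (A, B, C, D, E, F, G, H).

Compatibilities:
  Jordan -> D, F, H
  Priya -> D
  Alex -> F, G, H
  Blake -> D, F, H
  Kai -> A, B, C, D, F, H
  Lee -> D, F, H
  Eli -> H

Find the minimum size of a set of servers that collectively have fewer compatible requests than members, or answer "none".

4

Take S = {Jordan, Priya, Blake, Lee}. Its neighbourhood is {D, F, H}, so |N(S)| = 3 < |S| = 4.
Every subset of size less than 4 has at least as many neighbours as members, so 4 is the minimum.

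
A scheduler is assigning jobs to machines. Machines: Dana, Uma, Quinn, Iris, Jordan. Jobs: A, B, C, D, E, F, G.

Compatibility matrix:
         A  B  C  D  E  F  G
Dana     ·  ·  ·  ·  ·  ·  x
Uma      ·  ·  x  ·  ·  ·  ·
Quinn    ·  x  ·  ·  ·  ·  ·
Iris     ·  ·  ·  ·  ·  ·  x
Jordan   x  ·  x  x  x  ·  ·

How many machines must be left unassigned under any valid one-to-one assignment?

A valid assignment of size 4: Dana-G, Uma-C, Quinn-B, Jordan-E.
The set {Dana, Iris} has only 1 neighbour ({G}), so by Hall's theorem at most 4 of the 5 machines can be matched.
That matches 4 of the 5, leaving 1 unmatched; no matching can do better.

1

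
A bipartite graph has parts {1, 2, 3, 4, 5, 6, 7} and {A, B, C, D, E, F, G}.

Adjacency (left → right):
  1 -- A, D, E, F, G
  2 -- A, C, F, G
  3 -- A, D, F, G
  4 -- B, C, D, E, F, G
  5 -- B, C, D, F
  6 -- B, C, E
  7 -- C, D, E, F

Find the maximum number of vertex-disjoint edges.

7

A valid assignment of size 7: 1–A, 2–C, 3–D, 4–G, 5–F, 6–B, 7–E.
All 7 left vertices are matched, so no larger matching exists.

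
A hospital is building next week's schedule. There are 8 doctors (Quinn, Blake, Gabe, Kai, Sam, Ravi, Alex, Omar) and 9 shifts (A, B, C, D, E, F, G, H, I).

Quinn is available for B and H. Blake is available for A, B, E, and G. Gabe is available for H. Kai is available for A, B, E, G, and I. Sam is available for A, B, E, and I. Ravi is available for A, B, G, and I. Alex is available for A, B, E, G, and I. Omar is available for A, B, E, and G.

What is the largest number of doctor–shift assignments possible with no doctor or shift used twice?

6

A valid assignment of size 6: Quinn-B, Blake-G, Gabe-H, Kai-A, Sam-E, Ravi-I.
The set {Quinn, Blake, Gabe, Kai, Sam, Ravi, Alex, Omar} has only 6 neighbours ({A, B, E, G, H, I}), so by Hall's theorem at most 6 of the 8 doctors can be matched.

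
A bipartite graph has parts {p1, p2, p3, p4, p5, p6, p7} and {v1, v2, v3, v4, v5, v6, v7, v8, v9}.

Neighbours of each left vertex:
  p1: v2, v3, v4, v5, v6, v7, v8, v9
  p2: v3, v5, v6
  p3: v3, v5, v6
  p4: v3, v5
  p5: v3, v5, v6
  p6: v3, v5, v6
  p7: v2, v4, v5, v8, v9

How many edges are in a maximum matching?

One maximum matching: p1→v8, p2→v6, p3→v5, p4→v3, p7→v2.
The set {p2, p3, p4, p5, p6} has only 3 neighbours ({v3, v5, v6}), so by Hall's theorem at most 5 of the 7 left vertices can be matched.

5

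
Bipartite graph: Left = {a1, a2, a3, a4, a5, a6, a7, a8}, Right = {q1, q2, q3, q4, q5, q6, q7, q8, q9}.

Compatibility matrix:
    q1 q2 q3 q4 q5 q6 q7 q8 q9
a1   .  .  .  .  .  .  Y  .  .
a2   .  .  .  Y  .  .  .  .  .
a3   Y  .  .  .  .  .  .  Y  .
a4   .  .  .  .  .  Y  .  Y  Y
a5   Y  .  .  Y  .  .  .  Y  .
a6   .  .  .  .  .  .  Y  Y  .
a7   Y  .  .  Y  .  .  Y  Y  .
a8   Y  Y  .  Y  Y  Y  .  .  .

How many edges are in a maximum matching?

6

One maximum matching: a1→q7, a2→q4, a3→q1, a4→q9, a5→q8, a8→q6.
The set {a1, a2, a3, a5, a6, a7} has only 4 neighbours ({q1, q4, q7, q8}), so by Hall's theorem at most 6 of the 8 left vertices can be matched.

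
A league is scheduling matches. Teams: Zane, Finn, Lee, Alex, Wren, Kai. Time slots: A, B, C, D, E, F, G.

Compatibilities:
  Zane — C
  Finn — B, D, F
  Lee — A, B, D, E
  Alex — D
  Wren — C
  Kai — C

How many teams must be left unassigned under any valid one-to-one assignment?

For example, pair Zane-C, Finn-F, Lee-B, Alex-D.
The set {Zane, Wren, Kai} has only 1 neighbour ({C}), so by Hall's theorem at most 4 of the 6 teams can be matched.
That matches 4 of the 6, leaving 2 unmatched; no matching can do better.

2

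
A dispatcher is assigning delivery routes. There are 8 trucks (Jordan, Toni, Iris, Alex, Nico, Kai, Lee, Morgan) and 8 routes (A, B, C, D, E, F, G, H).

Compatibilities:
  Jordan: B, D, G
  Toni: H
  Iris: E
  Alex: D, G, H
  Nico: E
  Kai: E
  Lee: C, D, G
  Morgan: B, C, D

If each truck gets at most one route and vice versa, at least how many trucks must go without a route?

For example, pair Jordan→G, Toni→H, Iris→E, Alex→D, Lee→C, Morgan→B.
The set {Iris, Nico, Kai} has only 1 neighbour ({E}), so by Hall's theorem at most 6 of the 8 trucks can be matched.
That matches 6 of the 8, leaving 2 unmatched; no matching can do better.

2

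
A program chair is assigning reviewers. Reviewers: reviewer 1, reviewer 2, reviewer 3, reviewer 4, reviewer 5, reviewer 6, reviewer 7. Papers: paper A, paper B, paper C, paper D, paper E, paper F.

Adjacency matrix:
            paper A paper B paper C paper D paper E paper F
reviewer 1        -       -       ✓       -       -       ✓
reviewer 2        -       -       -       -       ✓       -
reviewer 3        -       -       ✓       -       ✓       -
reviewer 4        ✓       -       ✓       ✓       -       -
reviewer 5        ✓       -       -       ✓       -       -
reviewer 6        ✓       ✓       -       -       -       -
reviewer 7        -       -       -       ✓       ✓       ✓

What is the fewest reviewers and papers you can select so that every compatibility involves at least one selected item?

6

{reviewer 6, paper A, paper C, paper D, paper E, paper F} is a vertex cover of size 6: every edge has an endpoint in this set.
No smaller cover exists because reviewer 1–paper F, reviewer 2–paper E, reviewer 3–paper C, reviewer 4–paper A, reviewer 5–paper D, reviewer 6–paper B is a matching of size 6, and a cover must include an endpoint of each of these disjoint edges (König's theorem).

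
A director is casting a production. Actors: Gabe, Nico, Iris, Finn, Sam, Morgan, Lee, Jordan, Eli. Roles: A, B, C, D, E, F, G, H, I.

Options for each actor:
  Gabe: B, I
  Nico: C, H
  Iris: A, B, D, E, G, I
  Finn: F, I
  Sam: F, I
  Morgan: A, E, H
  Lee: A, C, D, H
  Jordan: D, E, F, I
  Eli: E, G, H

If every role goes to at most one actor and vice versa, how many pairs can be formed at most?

A valid assignment of size 9: Gabe-B, Nico-H, Iris-G, Finn-I, Sam-F, Morgan-A, Lee-C, Jordan-D, Eli-E.
This saturates every actor, so 9 is the maximum.

9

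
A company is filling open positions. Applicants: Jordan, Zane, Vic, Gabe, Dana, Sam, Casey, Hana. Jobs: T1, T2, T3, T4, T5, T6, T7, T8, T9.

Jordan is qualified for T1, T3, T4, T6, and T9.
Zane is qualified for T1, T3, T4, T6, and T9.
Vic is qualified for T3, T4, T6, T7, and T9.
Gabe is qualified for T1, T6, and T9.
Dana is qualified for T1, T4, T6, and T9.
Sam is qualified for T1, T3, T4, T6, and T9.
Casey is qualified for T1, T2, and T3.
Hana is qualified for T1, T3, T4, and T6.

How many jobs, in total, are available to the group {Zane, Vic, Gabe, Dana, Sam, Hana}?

The union of neighbours of {Zane, Vic, Gabe, Dana, Sam, Hana} is {T1, T3, T4, T6, T7, T9}, which has 6 elements.
Since |N(S)| = 6 ≥ |S| = 6, Hall's condition holds for this subset.

6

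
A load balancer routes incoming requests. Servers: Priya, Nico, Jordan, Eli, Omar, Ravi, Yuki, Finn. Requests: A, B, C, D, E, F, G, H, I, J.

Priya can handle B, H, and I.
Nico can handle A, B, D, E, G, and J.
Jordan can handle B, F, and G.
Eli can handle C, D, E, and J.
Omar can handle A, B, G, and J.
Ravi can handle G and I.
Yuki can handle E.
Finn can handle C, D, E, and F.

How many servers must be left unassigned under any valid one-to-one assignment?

0

For example, pair Priya–H, Nico–G, Jordan–F, Eli–J, Omar–B, Ravi–I, Yuki–E, Finn–C.
All 8 servers are matched, so no larger matching exists.
That matches 8 of the 8, leaving 0 unmatched; no matching can do better.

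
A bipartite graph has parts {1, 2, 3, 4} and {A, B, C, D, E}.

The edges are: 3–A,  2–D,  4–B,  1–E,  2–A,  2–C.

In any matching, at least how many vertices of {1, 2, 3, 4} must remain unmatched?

One maximum matching: 1–E, 2–C, 3–A, 4–B.
All 4 left vertices are matched, so no larger matching exists.
That matches 4 of the 4, leaving 0 unmatched; no matching can do better.

0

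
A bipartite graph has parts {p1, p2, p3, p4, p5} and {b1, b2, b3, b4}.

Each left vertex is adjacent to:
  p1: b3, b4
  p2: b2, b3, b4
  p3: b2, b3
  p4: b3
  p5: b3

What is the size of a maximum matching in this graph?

A valid assignment of size 3: p1–b4, p2–b2, p3–b3.
The set {p1, p2, p3, p4, p5} has only 3 neighbours ({b2, b3, b4}), so by Hall's theorem at most 3 of the 5 left vertices can be matched.

3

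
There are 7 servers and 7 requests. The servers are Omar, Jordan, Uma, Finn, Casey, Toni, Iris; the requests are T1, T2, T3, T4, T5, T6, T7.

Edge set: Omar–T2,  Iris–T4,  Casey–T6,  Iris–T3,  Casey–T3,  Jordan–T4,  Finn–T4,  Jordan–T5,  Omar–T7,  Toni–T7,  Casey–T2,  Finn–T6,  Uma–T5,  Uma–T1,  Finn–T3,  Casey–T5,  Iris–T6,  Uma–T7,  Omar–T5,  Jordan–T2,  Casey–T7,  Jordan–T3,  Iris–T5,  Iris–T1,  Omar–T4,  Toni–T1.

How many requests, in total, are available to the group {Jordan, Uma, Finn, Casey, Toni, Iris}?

The union of neighbours of {Jordan, Uma, Finn, Casey, Toni, Iris} is {T1, T2, T3, T4, T5, T6, T7}, which has 7 elements.
Since |N(S)| = 7 ≥ |S| = 6, Hall's condition holds for this subset.

7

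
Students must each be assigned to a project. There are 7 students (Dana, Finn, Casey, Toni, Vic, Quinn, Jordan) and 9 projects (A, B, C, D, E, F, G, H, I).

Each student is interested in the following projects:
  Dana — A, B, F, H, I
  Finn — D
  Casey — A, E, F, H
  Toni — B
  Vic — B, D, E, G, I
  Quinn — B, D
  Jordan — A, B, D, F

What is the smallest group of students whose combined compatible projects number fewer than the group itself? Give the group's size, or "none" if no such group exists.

Take S = {Finn, Toni, Quinn}. Its neighbourhood is {B, D}, so |N(S)| = 2 < |S| = 3.
Every subset of size less than 3 has at least as many neighbours as members, so 3 is the minimum.

3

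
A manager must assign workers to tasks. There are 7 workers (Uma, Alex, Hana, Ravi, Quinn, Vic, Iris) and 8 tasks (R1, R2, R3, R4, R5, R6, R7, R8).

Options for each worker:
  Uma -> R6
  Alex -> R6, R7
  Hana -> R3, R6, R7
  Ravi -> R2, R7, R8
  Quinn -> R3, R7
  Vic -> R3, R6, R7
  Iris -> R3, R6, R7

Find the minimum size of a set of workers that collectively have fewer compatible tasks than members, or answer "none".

Take S = {Uma, Alex, Hana, Quinn}. Its neighbourhood is {R3, R6, R7}, so |N(S)| = 3 < |S| = 4.
Every subset of size less than 4 has at least as many neighbours as members, so 4 is the minimum.

4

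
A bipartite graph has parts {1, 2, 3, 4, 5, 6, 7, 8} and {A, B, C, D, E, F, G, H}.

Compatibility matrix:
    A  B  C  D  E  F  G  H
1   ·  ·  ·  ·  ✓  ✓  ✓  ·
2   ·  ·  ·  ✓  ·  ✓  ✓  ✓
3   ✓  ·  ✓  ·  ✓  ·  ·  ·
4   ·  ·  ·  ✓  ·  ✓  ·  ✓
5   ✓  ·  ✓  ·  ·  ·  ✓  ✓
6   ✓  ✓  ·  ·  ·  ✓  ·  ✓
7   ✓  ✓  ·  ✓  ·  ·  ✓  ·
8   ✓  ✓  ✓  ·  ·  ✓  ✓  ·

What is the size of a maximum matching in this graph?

A valid assignment of size 8: 1→E, 2→F, 3→C, 4→D, 5→H, 6→B, 7→A, 8→G.
All 8 left vertices are matched, so no larger matching exists.

8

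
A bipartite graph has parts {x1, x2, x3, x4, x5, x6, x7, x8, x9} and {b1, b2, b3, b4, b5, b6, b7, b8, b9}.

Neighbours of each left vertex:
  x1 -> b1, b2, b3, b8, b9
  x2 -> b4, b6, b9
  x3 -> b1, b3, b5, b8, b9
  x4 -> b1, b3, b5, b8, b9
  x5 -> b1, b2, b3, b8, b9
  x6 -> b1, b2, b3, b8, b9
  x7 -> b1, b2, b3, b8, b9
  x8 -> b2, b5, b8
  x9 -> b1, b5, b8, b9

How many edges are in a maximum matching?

A valid assignment of size 7: x1-b3, x2-b6, x3-b9, x4-b5, x5-b2, x6-b8, x7-b1.
The set {x1, x3, x4, x5, x6, x7, x8, x9} has only 6 neighbours ({b1, b2, b3, b5, b8, b9}), so by Hall's theorem at most 7 of the 9 left vertices can be matched.

7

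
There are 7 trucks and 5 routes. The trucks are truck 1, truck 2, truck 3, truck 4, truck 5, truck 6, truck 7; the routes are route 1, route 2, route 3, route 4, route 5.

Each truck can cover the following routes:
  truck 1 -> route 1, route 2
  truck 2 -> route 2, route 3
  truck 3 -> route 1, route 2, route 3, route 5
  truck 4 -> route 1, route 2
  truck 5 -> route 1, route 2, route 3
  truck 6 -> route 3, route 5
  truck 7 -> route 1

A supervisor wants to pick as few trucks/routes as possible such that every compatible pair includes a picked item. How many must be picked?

4

The 4 edges truck 1–route 1, truck 2–route 3, truck 3–route 5, truck 4–route 2 form a matching, so any vertex cover needs at least 4 vertices (one per matched edge).
Conversely {route 1, route 2, route 3, route 5} meets every edge and has exactly 4 vertices, so 4 is optimal.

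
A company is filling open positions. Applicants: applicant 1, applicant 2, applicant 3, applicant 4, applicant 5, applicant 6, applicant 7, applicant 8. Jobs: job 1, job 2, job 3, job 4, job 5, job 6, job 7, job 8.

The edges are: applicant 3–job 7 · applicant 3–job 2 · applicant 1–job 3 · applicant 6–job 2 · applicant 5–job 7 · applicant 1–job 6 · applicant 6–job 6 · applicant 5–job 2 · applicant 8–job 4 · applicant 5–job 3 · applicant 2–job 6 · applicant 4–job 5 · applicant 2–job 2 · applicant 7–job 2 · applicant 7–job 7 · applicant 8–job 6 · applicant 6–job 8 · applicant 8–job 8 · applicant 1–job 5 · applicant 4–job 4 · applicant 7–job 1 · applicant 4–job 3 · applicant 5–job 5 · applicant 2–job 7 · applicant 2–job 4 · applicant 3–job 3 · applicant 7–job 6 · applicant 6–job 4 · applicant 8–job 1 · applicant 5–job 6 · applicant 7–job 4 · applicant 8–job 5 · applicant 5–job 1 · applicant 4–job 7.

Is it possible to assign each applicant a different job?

Yes

A valid assignment of size 8: applicant 1–job 3, applicant 2–job 2, applicant 3–job 7, applicant 4–job 4, applicant 5–job 6, applicant 6–job 8, applicant 7–job 1, applicant 8–job 5.
All 8 applicants are covered.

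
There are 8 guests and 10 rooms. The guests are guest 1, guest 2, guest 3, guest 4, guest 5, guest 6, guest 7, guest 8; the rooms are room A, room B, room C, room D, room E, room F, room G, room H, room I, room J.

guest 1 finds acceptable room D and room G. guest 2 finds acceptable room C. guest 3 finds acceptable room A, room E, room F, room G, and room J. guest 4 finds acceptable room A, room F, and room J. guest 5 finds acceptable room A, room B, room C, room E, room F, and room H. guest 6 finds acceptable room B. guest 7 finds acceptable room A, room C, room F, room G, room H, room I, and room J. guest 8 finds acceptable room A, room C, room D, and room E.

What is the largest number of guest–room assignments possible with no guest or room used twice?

8

For example, pair guest 1→room G, guest 2→room C, guest 3→room J, guest 4→room F, guest 5→room A, guest 6→room B, guest 7→room I, guest 8→room D.
All 8 guests are matched, so no larger matching exists.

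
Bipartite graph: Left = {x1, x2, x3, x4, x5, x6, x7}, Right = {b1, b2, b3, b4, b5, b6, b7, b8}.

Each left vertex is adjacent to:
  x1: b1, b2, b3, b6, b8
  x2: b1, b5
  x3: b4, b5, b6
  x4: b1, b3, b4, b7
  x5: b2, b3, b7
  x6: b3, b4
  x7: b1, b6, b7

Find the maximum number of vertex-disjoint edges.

7

A valid assignment of size 7: x1-b8, x2-b1, x3-b5, x4-b4, x5-b7, x6-b3, x7-b6.
This saturates every left vertex, so 7 is the maximum.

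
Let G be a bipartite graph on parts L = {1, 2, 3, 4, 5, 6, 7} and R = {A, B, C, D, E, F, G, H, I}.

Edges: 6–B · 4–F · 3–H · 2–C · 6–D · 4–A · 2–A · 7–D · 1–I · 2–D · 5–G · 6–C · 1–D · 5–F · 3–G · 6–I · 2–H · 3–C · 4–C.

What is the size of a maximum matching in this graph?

One maximum matching: 1→I, 2→C, 3→H, 4→F, 5→G, 6→B, 7→D.
This saturates every left vertex, so 7 is the maximum.

7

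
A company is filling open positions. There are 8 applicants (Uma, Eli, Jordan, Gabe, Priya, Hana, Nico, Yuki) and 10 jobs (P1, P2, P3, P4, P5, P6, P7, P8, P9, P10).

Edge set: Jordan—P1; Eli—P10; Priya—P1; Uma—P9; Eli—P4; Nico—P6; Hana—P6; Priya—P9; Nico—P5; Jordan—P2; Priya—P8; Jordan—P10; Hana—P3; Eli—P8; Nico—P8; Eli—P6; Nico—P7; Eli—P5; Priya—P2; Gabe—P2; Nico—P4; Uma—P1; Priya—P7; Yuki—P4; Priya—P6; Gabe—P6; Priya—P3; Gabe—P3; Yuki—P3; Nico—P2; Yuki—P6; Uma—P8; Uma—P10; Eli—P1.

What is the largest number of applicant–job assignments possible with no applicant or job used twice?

8

One maximum matching: Uma–P9, Eli–P8, Jordan–P10, Gabe–P2, Priya–P1, Hana–P3, Nico–P7, Yuki–P6.
This saturates every applicant, so 8 is the maximum.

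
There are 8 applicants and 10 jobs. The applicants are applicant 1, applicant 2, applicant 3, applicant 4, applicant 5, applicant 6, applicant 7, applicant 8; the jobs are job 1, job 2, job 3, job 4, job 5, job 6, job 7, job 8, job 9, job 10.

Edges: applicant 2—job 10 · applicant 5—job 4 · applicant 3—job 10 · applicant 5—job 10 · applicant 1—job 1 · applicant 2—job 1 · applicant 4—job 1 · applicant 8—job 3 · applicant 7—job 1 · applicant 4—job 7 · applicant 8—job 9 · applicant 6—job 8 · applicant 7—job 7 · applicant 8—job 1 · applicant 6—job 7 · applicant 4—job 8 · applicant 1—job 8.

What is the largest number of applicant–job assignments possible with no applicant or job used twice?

6

A valid assignment of size 6: applicant 1→job 8, applicant 2→job 1, applicant 3→job 10, applicant 4→job 7, applicant 5→job 4, applicant 8→job 9.
The set {applicant 1, applicant 2, applicant 3, applicant 4, applicant 6, applicant 7} has only 4 neighbours ({job 1, job 10, job 7, job 8}), so by Hall's theorem at most 6 of the 8 applicants can be matched.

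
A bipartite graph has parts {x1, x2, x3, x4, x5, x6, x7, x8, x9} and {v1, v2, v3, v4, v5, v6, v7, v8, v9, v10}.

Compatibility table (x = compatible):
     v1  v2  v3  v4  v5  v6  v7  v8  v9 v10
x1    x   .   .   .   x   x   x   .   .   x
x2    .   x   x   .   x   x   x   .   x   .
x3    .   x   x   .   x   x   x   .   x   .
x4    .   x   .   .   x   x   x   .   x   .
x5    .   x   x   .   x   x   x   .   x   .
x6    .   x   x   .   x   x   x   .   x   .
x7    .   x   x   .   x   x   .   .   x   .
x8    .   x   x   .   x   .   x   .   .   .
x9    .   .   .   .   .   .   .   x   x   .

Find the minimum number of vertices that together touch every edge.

A maximum matching has 8 edges (e.g. x1–v10, x2–v9, x3–v7, x4–v5, x5–v6, x6–v2, x7–v3, x9–v8).
By König's theorem the minimum vertex cover has the same size. One such cover is {x1, x9, v2, v3, v5, v6, v7, v9}.

8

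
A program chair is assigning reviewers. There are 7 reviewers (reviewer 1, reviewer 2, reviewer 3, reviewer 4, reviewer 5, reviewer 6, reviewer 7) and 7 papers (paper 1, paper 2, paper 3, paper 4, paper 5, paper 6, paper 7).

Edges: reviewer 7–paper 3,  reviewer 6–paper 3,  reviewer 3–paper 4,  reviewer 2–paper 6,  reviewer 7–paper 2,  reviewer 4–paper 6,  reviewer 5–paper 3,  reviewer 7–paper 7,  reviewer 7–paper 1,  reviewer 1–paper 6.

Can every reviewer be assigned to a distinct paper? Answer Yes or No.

The set {reviewer 1, reviewer 2, reviewer 4, reviewer 5, reviewer 6} has only 2 neighbours ({paper 3, paper 6}), so by Hall's theorem at most 4 of the 7 reviewers can be matched.
Hence no matching covers every reviewer.

No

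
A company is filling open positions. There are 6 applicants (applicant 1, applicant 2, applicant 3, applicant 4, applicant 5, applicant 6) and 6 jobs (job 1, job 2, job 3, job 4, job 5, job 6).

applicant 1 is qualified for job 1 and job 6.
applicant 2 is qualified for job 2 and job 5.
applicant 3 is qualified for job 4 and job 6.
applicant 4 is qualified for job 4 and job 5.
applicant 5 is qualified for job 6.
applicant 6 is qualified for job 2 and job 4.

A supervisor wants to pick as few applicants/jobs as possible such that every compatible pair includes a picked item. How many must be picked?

5

The 5 edges applicant 1–job 1, applicant 2–job 2, applicant 3–job 4, applicant 4–job 5, applicant 5–job 6 form a matching, so any vertex cover needs at least 5 vertices (one per matched edge).
Conversely {applicant 1, job 2, job 4, job 5, job 6} meets every edge and has exactly 5 vertices, so 5 is optimal.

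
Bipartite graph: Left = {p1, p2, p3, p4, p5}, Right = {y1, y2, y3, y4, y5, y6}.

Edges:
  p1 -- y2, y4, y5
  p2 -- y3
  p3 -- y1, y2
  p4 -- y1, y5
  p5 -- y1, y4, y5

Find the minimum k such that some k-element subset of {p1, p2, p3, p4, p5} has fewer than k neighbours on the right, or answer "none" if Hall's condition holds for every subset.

none

A matching saturating every left vertex exists, for instance p1→y4, p2→y3, p3→y2, p4→y5, p5→y1.
By Hall's marriage theorem, this means |N(S)| ≥ |S| for every subset S, so no violating subset exists.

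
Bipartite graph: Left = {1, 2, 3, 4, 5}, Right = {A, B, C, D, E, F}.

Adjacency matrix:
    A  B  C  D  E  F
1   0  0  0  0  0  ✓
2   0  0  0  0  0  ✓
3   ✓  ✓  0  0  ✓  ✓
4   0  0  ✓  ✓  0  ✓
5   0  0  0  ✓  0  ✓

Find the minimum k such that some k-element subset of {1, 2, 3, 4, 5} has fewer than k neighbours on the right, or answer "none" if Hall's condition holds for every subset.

2

Take S = {1, 2}. Its neighbourhood is {F}, so |N(S)| = 1 < |S| = 2.
No single vertex violates Hall's condition since each has at least one neighbour, so 2 is the minimum.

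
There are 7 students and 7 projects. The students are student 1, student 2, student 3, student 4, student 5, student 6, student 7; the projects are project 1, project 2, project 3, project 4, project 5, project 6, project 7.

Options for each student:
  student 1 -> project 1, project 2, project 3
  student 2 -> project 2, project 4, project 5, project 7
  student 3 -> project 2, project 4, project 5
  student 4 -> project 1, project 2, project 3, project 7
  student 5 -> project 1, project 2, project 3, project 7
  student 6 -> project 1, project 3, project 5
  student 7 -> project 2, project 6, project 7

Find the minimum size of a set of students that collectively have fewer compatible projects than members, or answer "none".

A matching saturating every student exists, for instance student 1→project 2, student 2→project 5, student 3→project 4, student 4→project 7, student 5→project 3, student 6→project 1, student 7→project 6.
By Hall's marriage theorem, this means |N(S)| ≥ |S| for every subset S, so no violating subset exists.

none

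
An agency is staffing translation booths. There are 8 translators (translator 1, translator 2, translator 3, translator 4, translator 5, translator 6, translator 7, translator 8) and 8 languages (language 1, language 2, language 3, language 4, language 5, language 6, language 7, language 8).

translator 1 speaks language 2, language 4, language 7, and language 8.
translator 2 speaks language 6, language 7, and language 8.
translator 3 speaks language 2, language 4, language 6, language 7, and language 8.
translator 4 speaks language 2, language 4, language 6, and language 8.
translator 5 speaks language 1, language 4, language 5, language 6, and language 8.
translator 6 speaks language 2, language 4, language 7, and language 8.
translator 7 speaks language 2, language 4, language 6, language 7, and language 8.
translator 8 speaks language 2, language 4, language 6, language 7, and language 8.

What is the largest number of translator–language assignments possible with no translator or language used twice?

A valid assignment of size 6: translator 1→language 2, translator 2→language 6, translator 3→language 4, translator 4→language 8, translator 5→language 1, translator 6→language 7.
The set {translator 1, translator 2, translator 3, translator 4, translator 6, translator 7, translator 8} has only 5 neighbours ({language 2, language 4, language 6, language 7, language 8}), so by Hall's theorem at most 6 of the 8 translators can be matched.

6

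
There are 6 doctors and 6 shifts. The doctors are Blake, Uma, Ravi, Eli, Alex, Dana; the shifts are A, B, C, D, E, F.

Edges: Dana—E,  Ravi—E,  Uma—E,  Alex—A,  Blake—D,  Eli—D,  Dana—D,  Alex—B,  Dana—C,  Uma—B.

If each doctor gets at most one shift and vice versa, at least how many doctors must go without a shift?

1

A valid assignment of size 5: Blake–D, Uma–B, Ravi–E, Alex–A, Dana–C.
The set {Blake, Eli} has only 1 neighbour ({D}), so by Hall's theorem at most 5 of the 6 doctors can be matched.
That matches 5 of the 6, leaving 1 unmatched; no matching can do better.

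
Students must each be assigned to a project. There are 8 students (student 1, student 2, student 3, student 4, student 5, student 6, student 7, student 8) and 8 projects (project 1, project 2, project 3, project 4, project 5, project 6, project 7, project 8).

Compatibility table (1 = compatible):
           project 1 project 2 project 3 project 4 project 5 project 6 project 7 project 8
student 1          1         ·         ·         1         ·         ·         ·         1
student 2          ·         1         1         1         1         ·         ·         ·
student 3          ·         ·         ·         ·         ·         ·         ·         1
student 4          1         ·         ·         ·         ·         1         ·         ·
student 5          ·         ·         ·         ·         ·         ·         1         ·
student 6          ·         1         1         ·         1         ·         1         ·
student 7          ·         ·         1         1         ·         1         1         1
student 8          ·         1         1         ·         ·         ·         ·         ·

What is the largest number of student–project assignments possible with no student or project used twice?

8

For example, pair student 1-project 4, student 2-project 2, student 3-project 8, student 4-project 1, student 5-project 7, student 6-project 5, student 7-project 6, student 8-project 3.
This saturates every student, so 8 is the maximum.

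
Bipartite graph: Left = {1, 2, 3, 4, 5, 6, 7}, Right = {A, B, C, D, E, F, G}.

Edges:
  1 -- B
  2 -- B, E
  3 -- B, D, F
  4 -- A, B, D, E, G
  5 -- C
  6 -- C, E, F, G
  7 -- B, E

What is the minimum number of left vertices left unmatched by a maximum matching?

1

For example, pair 1→B, 2→E, 3→F, 4→A, 5→C, 6→G.
The set {1, 2, 7} has only 2 neighbours ({B, E}), so by Hall's theorem at most 6 of the 7 left vertices can be matched.
That matches 6 of the 7, leaving 1 unmatched; no matching can do better.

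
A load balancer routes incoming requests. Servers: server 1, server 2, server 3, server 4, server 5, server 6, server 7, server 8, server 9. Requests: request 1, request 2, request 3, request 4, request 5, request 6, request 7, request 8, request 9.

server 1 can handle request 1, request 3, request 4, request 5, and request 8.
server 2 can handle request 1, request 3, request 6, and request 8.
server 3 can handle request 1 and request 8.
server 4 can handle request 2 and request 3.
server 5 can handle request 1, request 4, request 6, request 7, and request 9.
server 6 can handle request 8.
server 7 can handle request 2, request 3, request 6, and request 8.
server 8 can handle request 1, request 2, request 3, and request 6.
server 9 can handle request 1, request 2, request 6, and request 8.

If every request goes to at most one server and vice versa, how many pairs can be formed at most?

One maximum matching: server 1-request 4, server 2-request 3, server 3-request 1, server 4-request 2, server 5-request 7, server 6-request 8, server 7-request 6.
The set {server 2, server 3, server 4, server 6, server 7, server 8, server 9} has only 5 neighbours ({request 1, request 2, request 3, request 6, request 8}), so by Hall's theorem at most 7 of the 9 servers can be matched.

7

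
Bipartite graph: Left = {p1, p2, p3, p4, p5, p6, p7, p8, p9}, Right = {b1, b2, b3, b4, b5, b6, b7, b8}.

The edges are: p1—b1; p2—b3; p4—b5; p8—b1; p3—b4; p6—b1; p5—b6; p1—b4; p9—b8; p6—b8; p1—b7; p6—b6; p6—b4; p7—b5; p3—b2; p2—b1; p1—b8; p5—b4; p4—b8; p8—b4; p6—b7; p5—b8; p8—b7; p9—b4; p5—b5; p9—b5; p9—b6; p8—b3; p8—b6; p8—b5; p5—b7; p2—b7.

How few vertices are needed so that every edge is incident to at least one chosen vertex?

A maximum matching has 8 edges (e.g. p1–b4, p2–b3, p3–b2, p4–b8, p5–b6, p6–b1, p7–b5, p8–b7).
By König's theorem the minimum vertex cover has the same size. One such cover is {p3, b1, b3, b4, b5, b6, b7, b8}.

8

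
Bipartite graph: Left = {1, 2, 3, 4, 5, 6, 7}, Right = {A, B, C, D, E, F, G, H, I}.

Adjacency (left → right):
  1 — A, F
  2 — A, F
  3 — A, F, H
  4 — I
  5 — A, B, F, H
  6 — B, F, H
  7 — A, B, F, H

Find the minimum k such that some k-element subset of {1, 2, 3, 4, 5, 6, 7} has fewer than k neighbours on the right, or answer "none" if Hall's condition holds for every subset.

Take S = {1, 2, 3, 5, 6}. Its neighbourhood is {A, B, F, H}, so |N(S)| = 4 < |S| = 5.
Every subset of size less than 5 has at least as many neighbours as members, so 5 is the minimum.

5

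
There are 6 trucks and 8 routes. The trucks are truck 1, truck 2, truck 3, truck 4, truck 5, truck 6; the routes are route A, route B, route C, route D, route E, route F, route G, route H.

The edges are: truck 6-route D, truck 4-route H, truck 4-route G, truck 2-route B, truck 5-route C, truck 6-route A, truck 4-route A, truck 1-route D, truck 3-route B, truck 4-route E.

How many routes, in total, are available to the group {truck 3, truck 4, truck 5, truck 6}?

The union of neighbours of {truck 3, truck 4, truck 5, truck 6} is {route A, route B, route C, route D, route E, route G, route H}, which has 7 elements.
Since |N(S)| = 7 ≥ |S| = 4, Hall's condition holds for this subset.

7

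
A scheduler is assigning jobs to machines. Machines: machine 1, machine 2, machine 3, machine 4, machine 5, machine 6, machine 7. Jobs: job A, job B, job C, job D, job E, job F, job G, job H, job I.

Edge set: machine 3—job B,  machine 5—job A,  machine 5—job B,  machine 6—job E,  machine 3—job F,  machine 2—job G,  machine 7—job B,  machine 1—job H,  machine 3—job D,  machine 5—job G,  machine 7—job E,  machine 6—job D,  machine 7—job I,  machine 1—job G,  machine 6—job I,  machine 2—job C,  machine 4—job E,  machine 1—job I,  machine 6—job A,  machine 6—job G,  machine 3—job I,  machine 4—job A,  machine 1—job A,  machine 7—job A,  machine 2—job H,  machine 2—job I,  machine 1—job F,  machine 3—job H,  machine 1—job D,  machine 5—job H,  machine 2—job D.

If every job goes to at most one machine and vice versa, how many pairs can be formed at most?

A valid assignment of size 7: machine 1-job F, machine 2-job D, machine 3-job H, machine 4-job E, machine 5-job G, machine 6-job I, machine 7-job A.
This saturates every machine, so 7 is the maximum.

7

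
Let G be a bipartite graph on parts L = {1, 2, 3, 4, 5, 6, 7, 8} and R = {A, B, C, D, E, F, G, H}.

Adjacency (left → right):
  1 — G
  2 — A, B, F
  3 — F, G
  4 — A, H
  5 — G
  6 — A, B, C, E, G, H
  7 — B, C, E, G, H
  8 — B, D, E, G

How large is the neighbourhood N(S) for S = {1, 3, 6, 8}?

The union of neighbours of {1, 3, 6, 8} is {A, B, C, D, E, F, G, H}, which has 8 elements.
Since |N(S)| = 8 ≥ |S| = 4, Hall's condition holds for this subset.

8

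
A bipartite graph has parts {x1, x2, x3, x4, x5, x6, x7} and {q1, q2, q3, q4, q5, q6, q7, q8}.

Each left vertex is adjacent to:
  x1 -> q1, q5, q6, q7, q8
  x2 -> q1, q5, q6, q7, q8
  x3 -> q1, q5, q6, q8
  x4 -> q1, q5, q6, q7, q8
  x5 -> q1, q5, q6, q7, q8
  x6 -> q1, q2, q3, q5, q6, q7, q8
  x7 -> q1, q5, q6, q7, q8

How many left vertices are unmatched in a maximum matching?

1

One maximum matching: x1-q8, x2-q1, x3-q5, x4-q7, x5-q6, x6-q3.
The set {x1, x2, x3, x4, x5, x7} has only 5 neighbours ({q1, q5, q6, q7, q8}), so by Hall's theorem at most 6 of the 7 left vertices can be matched.
That matches 6 of the 7, leaving 1 unmatched; no matching can do better.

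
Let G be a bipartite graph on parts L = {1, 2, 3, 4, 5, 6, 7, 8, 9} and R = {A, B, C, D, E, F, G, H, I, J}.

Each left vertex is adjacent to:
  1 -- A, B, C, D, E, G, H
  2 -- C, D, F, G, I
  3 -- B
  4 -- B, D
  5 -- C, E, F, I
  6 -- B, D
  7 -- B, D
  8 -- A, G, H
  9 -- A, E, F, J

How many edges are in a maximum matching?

7

One maximum matching: 1–A, 2–F, 3–B, 4–D, 5–C, 8–G, 9–E.
The set {3, 4, 6, 7} has only 2 neighbours ({B, D}), so by Hall's theorem at most 7 of the 9 left vertices can be matched.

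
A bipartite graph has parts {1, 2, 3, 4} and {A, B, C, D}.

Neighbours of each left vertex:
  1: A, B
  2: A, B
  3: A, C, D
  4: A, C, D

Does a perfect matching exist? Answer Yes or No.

One maximum matching: 1–A, 2–B, 3–D, 4–C.
Every left vertex is matched, so this is a perfect matching.

Yes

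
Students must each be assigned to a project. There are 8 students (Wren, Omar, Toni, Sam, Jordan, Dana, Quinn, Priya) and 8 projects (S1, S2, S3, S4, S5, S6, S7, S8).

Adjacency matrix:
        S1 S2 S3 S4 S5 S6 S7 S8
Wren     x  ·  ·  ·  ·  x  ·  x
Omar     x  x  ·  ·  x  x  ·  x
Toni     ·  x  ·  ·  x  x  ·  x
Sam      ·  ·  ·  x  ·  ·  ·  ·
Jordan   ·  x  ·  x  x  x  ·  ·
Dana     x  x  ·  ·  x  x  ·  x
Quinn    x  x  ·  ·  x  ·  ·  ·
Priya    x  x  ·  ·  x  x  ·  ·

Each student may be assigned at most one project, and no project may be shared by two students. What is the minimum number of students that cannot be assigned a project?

2

A valid assignment of size 6: Wren-S8, Omar-S1, Toni-S5, Sam-S4, Jordan-S6, Dana-S2.
The set {Wren, Omar, Toni, Sam, Jordan, Dana, Quinn, Priya} has only 6 neighbours ({S1, S2, S4, S5, S6, S8}), so by Hall's theorem at most 6 of the 8 students can be matched.
That matches 6 of the 8, leaving 2 unmatched; no matching can do better.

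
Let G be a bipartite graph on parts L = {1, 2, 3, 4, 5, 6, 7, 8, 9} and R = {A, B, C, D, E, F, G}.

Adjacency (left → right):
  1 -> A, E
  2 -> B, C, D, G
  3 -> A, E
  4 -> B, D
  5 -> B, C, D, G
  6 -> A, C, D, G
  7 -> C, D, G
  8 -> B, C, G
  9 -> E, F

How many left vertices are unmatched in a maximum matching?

2

A valid assignment of size 7: 1–A, 2–B, 3–E, 4–D, 5–C, 6–G, 9–F.
The set {1, 2, 3, 4, 5, 6, 7, 8} has only 6 neighbours ({A, B, C, D, E, G}), so by Hall's theorem at most 7 of the 9 left vertices can be matched.
That matches 7 of the 9, leaving 2 unmatched; no matching can do better.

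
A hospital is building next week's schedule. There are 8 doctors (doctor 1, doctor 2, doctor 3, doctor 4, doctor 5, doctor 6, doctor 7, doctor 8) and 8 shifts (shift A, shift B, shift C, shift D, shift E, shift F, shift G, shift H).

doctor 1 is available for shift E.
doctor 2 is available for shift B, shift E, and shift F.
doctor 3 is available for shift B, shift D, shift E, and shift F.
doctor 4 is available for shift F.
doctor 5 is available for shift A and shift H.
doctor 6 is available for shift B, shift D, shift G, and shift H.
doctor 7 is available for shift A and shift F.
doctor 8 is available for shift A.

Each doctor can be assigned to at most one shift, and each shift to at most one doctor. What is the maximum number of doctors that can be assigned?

A valid assignment of size 7: doctor 1→shift E, doctor 2→shift B, doctor 3→shift D, doctor 4→shift F, doctor 5→shift H, doctor 6→shift G, doctor 7→shift A.
The set {doctor 4, doctor 7, doctor 8} has only 2 neighbours ({shift A, shift F}), so by Hall's theorem at most 7 of the 8 doctors can be matched.

7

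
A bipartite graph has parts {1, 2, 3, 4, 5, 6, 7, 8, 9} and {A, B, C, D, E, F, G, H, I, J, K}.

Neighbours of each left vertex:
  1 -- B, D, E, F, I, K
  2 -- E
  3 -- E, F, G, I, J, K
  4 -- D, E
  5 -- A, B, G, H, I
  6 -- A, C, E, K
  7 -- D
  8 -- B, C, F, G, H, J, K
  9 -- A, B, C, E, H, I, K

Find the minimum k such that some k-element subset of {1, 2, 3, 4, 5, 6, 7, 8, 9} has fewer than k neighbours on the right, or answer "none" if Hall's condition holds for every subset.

Take S = {2, 4, 7}. Its neighbourhood is {D, E}, so |N(S)| = 2 < |S| = 3.
Every subset of size less than 3 has at least as many neighbours as members, so 3 is the minimum.

3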